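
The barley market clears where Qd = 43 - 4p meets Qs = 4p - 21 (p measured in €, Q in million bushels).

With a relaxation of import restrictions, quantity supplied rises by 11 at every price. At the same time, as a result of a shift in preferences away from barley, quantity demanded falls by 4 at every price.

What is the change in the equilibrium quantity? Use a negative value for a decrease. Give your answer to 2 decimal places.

+3.50

Initially, 43 - 4p = 4p - 21, so 64 = 8p and p = 8, Q = 11.
The new curves are Qd = 39 - 4p (demand) and Qs = 4p - 10 (supply).
New equilibrium: 39 - 4p = 4p - 10 ⇒ 49 = 8p ⇒ p = 6.125, Q = 14.5.
ΔQ = 14.5 − 11 = +3.50.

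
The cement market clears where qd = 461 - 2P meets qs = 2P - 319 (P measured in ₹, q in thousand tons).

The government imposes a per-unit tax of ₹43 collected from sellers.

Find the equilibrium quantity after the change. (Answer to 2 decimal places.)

28.00

Initially, 461 - 2P = 2P - 319, so 780 = 4P and P = 195, q = 71.
Since sellers keep the price net of the tax, the effective supply curve becomes qs = 2P - 405.
Clearing the new market: 461 - 2P = 2P - 405, so P = 216.5 and q = 28.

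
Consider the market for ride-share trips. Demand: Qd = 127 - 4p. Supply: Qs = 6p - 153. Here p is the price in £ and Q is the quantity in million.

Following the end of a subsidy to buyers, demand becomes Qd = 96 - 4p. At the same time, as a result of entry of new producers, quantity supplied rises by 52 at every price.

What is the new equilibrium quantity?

Solve the original market: 127 - 4p = 6p - 153, hence p = 28 and Q = 15.
The new curves are Qd = 96 - 4p (demand) and Qs = 6p - 101 (supply).
Setting them equal: 96 - 4p = 6p - 101 → 197 = 10p, so p = 19.7 and Q = 17.2.

17.2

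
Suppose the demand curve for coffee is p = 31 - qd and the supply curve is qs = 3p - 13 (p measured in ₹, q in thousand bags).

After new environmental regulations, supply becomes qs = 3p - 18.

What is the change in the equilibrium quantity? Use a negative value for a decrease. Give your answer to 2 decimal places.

-1.25

Original equilibrium: 31 - p = 3p - 13 gives 44 = 4p, so p = 11 and q = 20.
The shock moves the curves to qd = 31 - p and qs = 3p - 18.
Clearing the new market: 31 - p = 3p - 18, so p = 12.25 and q = 18.75.
Δq = 18.75 − 20 = -1.25.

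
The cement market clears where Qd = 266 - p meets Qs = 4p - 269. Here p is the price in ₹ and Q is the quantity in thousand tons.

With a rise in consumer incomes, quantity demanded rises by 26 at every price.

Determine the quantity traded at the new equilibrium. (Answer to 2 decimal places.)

179.80

Solve the original market: 266 - p = 4p - 269, hence p = 107 and Q = 159.
After the shift, demand is Qd = 292 - p and supply is Qs = 4p - 269.
New equilibrium: 292 - p = 4p - 269 ⇒ 561 = 5p ⇒ p = 112.2, Q = 179.8.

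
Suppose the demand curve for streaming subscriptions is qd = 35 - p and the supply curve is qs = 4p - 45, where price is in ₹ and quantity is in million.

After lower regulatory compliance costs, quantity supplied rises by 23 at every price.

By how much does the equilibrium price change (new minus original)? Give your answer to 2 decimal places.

Solve the original market: 35 - p = 4p - 45, hence p = 16 and q = 19.
The new curves are qd = 35 - p (demand) and qs = 4p - 22 (supply).
Clearing the new market: 35 - p = 4p - 22, so p = 11.4 and q = 23.6.
Δp = 11.4 − 16 = -4.60.

-4.60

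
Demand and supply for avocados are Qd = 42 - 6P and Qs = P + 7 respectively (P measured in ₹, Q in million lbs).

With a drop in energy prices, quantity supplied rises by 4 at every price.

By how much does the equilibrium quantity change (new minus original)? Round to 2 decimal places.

+3.43

Before the shock: 42 - 6P = P + 7 ⇒ 35 = 7P ⇒ P = 5, Q = 12.
After the shift, demand is Qd = 42 - 6P and supply is Qs = P + 11.
Setting them equal: 42 - 6P = P + 11 → 31 = 7P, so P = 31/7 ≈ 4.4286 and Q = 108/7 ≈ 15.4286.
ΔQ = 15.4286 − 12 = +3.43.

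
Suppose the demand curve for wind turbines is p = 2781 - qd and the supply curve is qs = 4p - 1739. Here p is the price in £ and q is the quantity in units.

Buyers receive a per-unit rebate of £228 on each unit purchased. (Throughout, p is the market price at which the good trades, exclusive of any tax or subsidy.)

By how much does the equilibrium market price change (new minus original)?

+45.6

Solve the original market: 2781 - p = 4p - 1739, hence p = 904 and q = 1877.
Since buyers' out-of-pocket price is the market price minus the rebate, the effective demand curve becomes qd = 3009 - p.
Setting them equal: 3009 - p = 4p - 1739 → 4748 = 5p, so p = 949.6 and q = 2059.4.
Δp = 949.6 − 904 = +45.6.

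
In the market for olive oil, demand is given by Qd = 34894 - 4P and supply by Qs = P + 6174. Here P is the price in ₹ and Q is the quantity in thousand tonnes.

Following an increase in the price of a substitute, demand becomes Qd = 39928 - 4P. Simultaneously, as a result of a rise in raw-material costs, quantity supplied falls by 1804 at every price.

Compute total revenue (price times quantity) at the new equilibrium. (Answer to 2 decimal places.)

Before the shock: 34894 - 4P = P + 6174 ⇒ 28720 = 5P ⇒ P = 5744, Q = 11918.
The new curves are Qd = 39928 - 4P (demand) and Qs = P + 4370 (supply).
New equilibrium: 39928 - 4P = P + 4370 ⇒ 35558 = 5P ⇒ P = 7111.6, Q = 11481.6.
New expenditure = 7111.6 × 11481.6 = 81652546.56.

81652546.56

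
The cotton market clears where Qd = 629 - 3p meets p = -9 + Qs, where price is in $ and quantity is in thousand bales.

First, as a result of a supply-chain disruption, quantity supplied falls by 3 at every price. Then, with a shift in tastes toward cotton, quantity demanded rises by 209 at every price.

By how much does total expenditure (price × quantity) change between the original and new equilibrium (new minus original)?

Initially, 629 - 3p = p + 9, so 620 = 4p and p = 155, Q = 164.
The new curves are Qd = 838 - 3p (demand) and Qs = p + 6 (supply).
New equilibrium: 838 - 3p = p + 6 ⇒ 832 = 4p ⇒ p = 208, Q = 214.
Expenditure moves from 155×164 = 25420 to 208×214 = 44512; change = +19092.

+19092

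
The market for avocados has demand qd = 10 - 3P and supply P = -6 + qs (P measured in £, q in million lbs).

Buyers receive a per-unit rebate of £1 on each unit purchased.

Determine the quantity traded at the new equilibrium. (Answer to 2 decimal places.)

7.75

Solve the original market: 10 - 3P = P + 6, hence P = 1 and q = 7.
Since buyers' out-of-pocket price is the market price minus the rebate, the effective demand curve becomes qd = 13 - 3P.
Equate the new curves: 13 - 3P = P + 6, giving 7 = 4P, P = 1.75, q = 7.75.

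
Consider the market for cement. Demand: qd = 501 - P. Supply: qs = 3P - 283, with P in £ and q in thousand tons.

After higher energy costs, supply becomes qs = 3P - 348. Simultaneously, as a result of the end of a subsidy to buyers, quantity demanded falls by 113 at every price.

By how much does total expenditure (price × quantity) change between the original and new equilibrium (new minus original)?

-22244

Solve the original market: 501 - P = 3P - 283, hence P = 196 and q = 305.
After the shift, demand is qd = 388 - P and supply is qs = 3P - 348.
Equate the new curves: 388 - P = 3P - 348, giving 736 = 4P, P = 184, q = 204.
Expenditure moves from 196×305 = 59780 to 184×204 = 37536; change = -22244.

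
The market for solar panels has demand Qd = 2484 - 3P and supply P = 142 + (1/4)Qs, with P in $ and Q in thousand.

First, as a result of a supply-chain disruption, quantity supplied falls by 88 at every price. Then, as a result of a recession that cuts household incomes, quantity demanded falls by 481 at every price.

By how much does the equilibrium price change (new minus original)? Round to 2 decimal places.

Initially, 2484 - 3P = 4P - 568, so 3052 = 7P and P = 436, Q = 1176.
After the shift, demand is Qd = 2003 - 3P and supply is Qs = 4P - 656.
Setting them equal: 2003 - 3P = 4P - 656 → 2659 = 7P, so P = 2659/7 ≈ 379.8571 and Q = 6044/7 ≈ 863.4286.
ΔP = 379.8571 − 436 = -56.14.

-56.14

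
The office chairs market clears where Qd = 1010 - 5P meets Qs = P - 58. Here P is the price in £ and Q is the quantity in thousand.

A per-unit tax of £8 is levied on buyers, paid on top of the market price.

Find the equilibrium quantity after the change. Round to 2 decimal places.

113.33

Before the shock: 1010 - 5P = P - 58 ⇒ 1068 = 6P ⇒ P = 178, Q = 120.
Since buyers pay the price plus the tax, the effective demand curve becomes Qd = 970 - 5P.
Equate the new curves: 970 - 5P = P - 58, giving 1028 = 6P, P = 514/3 ≈ 171.3333, Q = 340/3 ≈ 113.3333.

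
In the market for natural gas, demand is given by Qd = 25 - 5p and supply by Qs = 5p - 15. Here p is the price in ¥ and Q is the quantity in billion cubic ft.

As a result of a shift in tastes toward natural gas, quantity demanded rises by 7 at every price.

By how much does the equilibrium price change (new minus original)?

+0.7

Before the shock: 25 - 5p = 5p - 15 ⇒ 40 = 10p ⇒ p = 4, Q = 5.
The shock moves the curves to Qd = 32 - 5p and Qs = 5p - 15.
New equilibrium: 32 - 5p = 5p - 15 ⇒ 47 = 10p ⇒ p = 4.7, Q = 8.5.
Δp = 4.7 − 4 = +0.7.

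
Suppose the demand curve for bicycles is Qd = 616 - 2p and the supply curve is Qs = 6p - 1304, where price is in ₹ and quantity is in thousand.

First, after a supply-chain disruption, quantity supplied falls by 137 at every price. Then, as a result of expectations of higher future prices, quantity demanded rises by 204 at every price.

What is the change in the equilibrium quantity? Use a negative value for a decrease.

+118.75

Initially, 616 - 2p = 6p - 1304, so 1920 = 8p and p = 240, Q = 136.
With the change applied: demand Qd = 820 - 2p, supply Qs = 6p - 1441.
Clearing the new market: 820 - 2p = 6p - 1441, so p = 282.625 and Q = 254.75.
ΔQ = 254.75 − 136 = +118.75.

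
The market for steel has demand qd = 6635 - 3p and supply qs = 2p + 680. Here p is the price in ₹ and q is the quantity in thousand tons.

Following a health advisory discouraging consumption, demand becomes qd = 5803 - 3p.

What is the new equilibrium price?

Before the shock: 6635 - 3p = 2p + 680 ⇒ 5955 = 5p ⇒ p = 1191, q = 3062.
The new curves are qd = 5803 - 3p (demand) and qs = 2p + 680 (supply).
Equate the new curves: 5803 - 3p = 2p + 680, giving 5123 = 5p, p = 1024.6, q = 2729.2.

1024.6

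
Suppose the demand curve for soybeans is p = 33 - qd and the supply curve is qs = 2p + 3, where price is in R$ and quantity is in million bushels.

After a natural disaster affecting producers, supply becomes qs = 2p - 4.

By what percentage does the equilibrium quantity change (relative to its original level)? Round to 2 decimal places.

-10.14

Initially, 33 - p = 2p + 3, so 30 = 3p and p = 10, q = 23.
After the shift, demand is qd = 33 - p and supply is qs = 2p - 4.
Clearing the new market: 33 - p = 2p - 4, so p = 37/3 ≈ 12.3333 and q = 62/3 ≈ 20.6667.
%Δq = (20.6667 − 23) / 23 × 100 = -10.14%.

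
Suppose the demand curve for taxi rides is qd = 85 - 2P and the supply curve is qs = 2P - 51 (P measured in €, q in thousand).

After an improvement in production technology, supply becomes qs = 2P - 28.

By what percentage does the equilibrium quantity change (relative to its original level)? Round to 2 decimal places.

Before the shock: 85 - 2P = 2P - 51 ⇒ 136 = 4P ⇒ P = 34, q = 17.
After the shift, demand is qd = 85 - 2P and supply is qs = 2P - 28.
Equate the new curves: 85 - 2P = 2P - 28, giving 113 = 4P, P = 28.25, q = 28.5.
%Δq = (28.5 − 17) / 17 × 100 = +67.65%.

+67.65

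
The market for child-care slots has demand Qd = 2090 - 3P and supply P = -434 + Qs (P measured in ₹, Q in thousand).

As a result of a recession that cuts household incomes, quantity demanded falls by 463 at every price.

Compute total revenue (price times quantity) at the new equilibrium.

Solve the original market: 2090 - 3P = P + 434, hence P = 414 and Q = 848.
After the shift, demand is Qd = 1627 - 3P and supply is Qs = P + 434.
New equilibrium: 1627 - 3P = P + 434 ⇒ 1193 = 4P ⇒ P = 298.25, Q = 732.25.
New expenditure = 298.25 × 732.25 = 218393.5625.

218393.5625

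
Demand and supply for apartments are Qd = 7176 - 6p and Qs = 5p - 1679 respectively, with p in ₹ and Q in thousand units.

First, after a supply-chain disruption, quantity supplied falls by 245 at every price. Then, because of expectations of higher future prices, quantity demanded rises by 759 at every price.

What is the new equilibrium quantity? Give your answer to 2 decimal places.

2557.36

Initially, 7176 - 6p = 5p - 1679, so 8855 = 11p and p = 805, Q = 2346.
After the shift, demand is Qd = 7935 - 6p and supply is Qs = 5p - 1924.
Clearing the new market: 7935 - 6p = 5p - 1924, so p = 9859/11 ≈ 896.2727 and Q = 28131/11 ≈ 2557.3636.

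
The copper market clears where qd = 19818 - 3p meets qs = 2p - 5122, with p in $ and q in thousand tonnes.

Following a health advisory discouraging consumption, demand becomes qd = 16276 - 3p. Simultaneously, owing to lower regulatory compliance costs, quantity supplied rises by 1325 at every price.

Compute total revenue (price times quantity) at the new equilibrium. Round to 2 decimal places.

Before the shock: 19818 - 3p = 2p - 5122 ⇒ 24940 = 5p ⇒ p = 4988, q = 4854.
The shock moves the curves to qd = 16276 - 3p and qs = 2p - 3797.
Setting them equal: 16276 - 3p = 2p - 3797 → 20073 = 5p, so p = 4014.6 and q = 4232.2.
New expenditure = 4014.6 × 4232.2 = 16990590.12.

16990590.12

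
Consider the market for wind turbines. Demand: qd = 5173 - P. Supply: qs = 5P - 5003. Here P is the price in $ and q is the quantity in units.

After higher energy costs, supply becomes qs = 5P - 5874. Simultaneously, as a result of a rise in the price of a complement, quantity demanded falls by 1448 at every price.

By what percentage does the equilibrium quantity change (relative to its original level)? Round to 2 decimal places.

Original equilibrium: 5173 - P = 5P - 5003 gives 10176 = 6P, so P = 1696 and q = 3477.
The shock moves the curves to qd = 3725 - P and qs = 5P - 5874.
Clearing the new market: 3725 - P = 5P - 5874, so P = 9599/6 ≈ 1599.8333 and q = 12751/6 ≈ 2125.1667.
%Δq = (2125.1667 − 3477) / 3477 × 100 = -38.88%.

-38.88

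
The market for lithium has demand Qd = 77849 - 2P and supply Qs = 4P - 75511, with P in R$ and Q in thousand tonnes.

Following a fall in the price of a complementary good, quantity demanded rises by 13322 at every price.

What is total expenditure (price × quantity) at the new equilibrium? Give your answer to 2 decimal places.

Before the shock: 77849 - 2P = 4P - 75511 ⇒ 153360 = 6P ⇒ P = 25560, Q = 26729.
The new curves are Qd = 91171 - 2P (demand) and Qs = 4P - 75511 (supply).
Equate the new curves: 91171 - 2P = 4P - 75511, giving 166682 = 6P, P = 83341/3 ≈ 27780.3333, Q = 106831/3 ≈ 35610.3333.
New expenditure = 27780.3333 × 35610.3333 = 989266930.11.

989266930.11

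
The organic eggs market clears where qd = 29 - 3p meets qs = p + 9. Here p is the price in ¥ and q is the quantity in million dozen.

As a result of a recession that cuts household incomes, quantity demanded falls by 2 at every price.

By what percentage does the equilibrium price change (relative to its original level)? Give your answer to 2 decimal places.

Original equilibrium: 29 - 3p = p + 9 gives 20 = 4p, so p = 5 and q = 14.
After the shift, demand is qd = 27 - 3p and supply is qs = p + 9.
Clearing the new market: 27 - 3p = p + 9, so p = 4.5 and q = 13.5.
%Δp = (4.5 − 5) / 5 × 100 = -10.00%.

-10.00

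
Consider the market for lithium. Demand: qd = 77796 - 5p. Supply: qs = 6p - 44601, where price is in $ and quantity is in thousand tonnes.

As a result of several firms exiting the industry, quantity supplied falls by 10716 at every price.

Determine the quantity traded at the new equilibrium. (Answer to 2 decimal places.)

17290.09

Original equilibrium: 77796 - 5p = 6p - 44601 gives 122397 = 11p, so p = 11127 and q = 22161.
The shock moves the curves to qd = 77796 - 5p and qs = 6p - 55317.
Setting them equal: 77796 - 5p = 6p - 55317 → 133113 = 11p, so p = 133113/11 ≈ 12101.1818 and q = 190191/11 ≈ 17290.0909.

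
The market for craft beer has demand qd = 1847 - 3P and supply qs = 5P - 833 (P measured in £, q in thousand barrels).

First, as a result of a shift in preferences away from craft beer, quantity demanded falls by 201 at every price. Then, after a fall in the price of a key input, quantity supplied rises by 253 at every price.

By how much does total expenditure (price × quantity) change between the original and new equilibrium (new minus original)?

-56339.6875

Initially, 1847 - 3P = 5P - 833, so 2680 = 8P and P = 335, q = 842.
The new curves are qd = 1646 - 3P (demand) and qs = 5P - 580 (supply).
Clearing the new market: 1646 - 3P = 5P - 580, so P = 278.25 and q = 811.25.
Expenditure moves from 335×842 = 282070 to 278.25×811.25 = 225730.3125; change = -56339.6875.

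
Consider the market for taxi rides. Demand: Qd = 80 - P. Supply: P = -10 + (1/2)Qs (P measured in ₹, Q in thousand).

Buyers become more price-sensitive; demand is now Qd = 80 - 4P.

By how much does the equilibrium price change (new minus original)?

-10

Original equilibrium: 80 - P = 2P + 20 gives 60 = 3P, so P = 20 and Q = 60.
After the shift, demand is Qd = 80 - 4P and supply is Qs = 2P + 20.
Equate the new curves: 80 - 4P = 2P + 20, giving 60 = 6P, P = 10, Q = 40.
ΔP = 10 − 20 = -10.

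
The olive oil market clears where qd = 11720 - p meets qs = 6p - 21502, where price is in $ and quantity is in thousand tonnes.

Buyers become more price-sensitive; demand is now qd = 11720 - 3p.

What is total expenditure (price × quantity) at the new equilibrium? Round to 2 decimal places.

Initially, 11720 - p = 6p - 21502, so 33222 = 7p and p = 4746, q = 6974.
With the change applied: demand qd = 11720 - 3p, supply qs = 6p - 21502.
Equate the new curves: 11720 - 3p = 6p - 21502, giving 33222 = 9p, p = 11074/3 ≈ 3691.3333, q = 646.
New expenditure = 3691.3333 × 646 = 2384601.33.

2384601.33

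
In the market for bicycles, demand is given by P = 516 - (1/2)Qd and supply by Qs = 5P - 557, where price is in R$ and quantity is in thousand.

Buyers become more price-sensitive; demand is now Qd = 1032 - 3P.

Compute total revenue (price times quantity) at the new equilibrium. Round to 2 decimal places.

Before the shock: 1032 - 2P = 5P - 557 ⇒ 1589 = 7P ⇒ P = 227, Q = 578.
After the shift, demand is Qd = 1032 - 3P and supply is Qs = 5P - 557.
Equate the new curves: 1032 - 3P = 5P - 557, giving 1589 = 8P, P = 198.625, Q = 436.125.
New expenditure = 198.625 × 436.125 = 86625.33.

86625.33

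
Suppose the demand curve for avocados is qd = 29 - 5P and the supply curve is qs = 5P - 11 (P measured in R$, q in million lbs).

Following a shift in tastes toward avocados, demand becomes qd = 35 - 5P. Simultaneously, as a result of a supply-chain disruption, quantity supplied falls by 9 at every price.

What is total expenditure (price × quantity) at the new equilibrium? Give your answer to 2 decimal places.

41.25

Initially, 29 - 5P = 5P - 11, so 40 = 10P and P = 4, q = 9.
With the change applied: demand qd = 35 - 5P, supply qs = 5P - 20.
Equate the new curves: 35 - 5P = 5P - 20, giving 55 = 10P, P = 5.5, q = 7.5.
New expenditure = 5.5 × 7.5 = 41.25.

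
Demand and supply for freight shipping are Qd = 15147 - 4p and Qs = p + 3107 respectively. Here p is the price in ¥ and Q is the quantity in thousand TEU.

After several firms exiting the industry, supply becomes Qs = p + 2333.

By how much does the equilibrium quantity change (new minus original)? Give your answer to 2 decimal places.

Initially, 15147 - 4p = p + 3107, so 12040 = 5p and p = 2408, Q = 5515.
The shock moves the curves to Qd = 15147 - 4p and Qs = p + 2333.
Setting them equal: 15147 - 4p = p + 2333 → 12814 = 5p, so p = 2562.8 and Q = 4895.8.
ΔQ = 4895.8 − 5515 = -619.20.

-619.20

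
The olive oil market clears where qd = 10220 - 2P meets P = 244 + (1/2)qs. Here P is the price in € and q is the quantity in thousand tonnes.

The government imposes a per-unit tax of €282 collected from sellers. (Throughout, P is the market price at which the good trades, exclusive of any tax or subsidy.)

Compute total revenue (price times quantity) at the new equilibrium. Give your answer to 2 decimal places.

12917712.00

Before the shock: 10220 - 2P = 2P - 488 ⇒ 10708 = 4P ⇒ P = 2677, q = 4866.
Since sellers keep the price net of the tax, the effective supply curve becomes qs = 2P - 1052.
New equilibrium: 10220 - 2P = 2P - 1052 ⇒ 11272 = 4P ⇒ P = 2818, q = 4584.
New expenditure = 2818 × 4584 = 12917712.00.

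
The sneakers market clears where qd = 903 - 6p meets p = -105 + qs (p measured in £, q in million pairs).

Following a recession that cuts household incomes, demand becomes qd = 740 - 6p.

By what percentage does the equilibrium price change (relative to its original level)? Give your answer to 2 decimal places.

-20.43

Initially, 903 - 6p = p + 105, so 798 = 7p and p = 114, q = 219.
After the shift, demand is qd = 740 - 6p and supply is qs = p + 105.
Equate the new curves: 740 - 6p = p + 105, giving 635 = 7p, p = 635/7 ≈ 90.7143, q = 1370/7 ≈ 195.7143.
%Δp = (90.7143 − 114) / 114 × 100 = -20.43%.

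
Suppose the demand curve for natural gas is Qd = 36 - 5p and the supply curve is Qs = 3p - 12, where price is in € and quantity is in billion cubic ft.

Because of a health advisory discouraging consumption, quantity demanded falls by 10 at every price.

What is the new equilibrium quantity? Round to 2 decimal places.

Original equilibrium: 36 - 5p = 3p - 12 gives 48 = 8p, so p = 6 and Q = 6.
The new curves are Qd = 26 - 5p (demand) and Qs = 3p - 12 (supply).
Clearing the new market: 26 - 5p = 3p - 12, so p = 4.75 and Q = 2.25.

2.25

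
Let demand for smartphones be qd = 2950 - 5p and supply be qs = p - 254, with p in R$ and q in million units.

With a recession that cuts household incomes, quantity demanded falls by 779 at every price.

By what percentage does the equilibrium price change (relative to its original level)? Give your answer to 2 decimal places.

Initially, 2950 - 5p = p - 254, so 3204 = 6p and p = 534, q = 280.
The new curves are qd = 2171 - 5p (demand) and qs = p - 254 (supply).
Setting them equal: 2171 - 5p = p - 254 → 2425 = 6p, so p = 2425/6 ≈ 404.1667 and q = 901/6 ≈ 150.1667.
%Δp = (404.1667 − 534) / 534 × 100 = -24.31%.

-24.31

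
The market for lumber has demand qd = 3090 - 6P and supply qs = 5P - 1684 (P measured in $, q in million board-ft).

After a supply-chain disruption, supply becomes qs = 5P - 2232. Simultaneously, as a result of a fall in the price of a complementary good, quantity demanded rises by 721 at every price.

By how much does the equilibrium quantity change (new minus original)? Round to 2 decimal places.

+28.82

Solve the original market: 3090 - 6P = 5P - 1684, hence P = 434 and q = 486.
With the change applied: demand qd = 3811 - 6P, supply qs = 5P - 2232.
New equilibrium: 3811 - 6P = 5P - 2232 ⇒ 6043 = 11P ⇒ P = 6043/11 ≈ 549.3636, q = 5663/11 ≈ 514.8182.
Δq = 514.8182 − 486 = +28.82.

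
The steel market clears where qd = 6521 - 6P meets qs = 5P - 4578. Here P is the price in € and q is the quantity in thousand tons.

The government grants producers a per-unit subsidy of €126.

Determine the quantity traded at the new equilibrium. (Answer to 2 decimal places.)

810.64

Before the shock: 6521 - 6P = 5P - 4578 ⇒ 11099 = 11P ⇒ P = 1009, q = 467.
Since sellers receive the price plus the subsidy, the effective supply curve becomes qs = 5P - 3948.
New equilibrium: 6521 - 6P = 5P - 3948 ⇒ 10469 = 11P ⇒ P = 10469/11 ≈ 951.7273, q = 8917/11 ≈ 810.6364.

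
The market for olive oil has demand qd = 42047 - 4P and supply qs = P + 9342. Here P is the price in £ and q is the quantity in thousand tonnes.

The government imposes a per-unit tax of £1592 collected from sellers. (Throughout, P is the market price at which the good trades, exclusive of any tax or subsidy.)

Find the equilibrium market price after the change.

Original equilibrium: 42047 - 4P = P + 9342 gives 32705 = 5P, so P = 6541 and q = 15883.
Since sellers keep the price net of the tax, the effective supply curve becomes qs = P + 7750.
Setting them equal: 42047 - 4P = P + 7750 → 34297 = 5P, so P = 6859.4 and q = 14609.4.

6859.4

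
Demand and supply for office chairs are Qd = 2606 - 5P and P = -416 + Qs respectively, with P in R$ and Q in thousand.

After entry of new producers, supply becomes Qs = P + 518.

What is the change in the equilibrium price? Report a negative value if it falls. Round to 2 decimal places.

-17.00

Before the shock: 2606 - 5P = P + 416 ⇒ 2190 = 6P ⇒ P = 365, Q = 781.
After the shift, demand is Qd = 2606 - 5P and supply is Qs = P + 518.
Equate the new curves: 2606 - 5P = P + 518, giving 2088 = 6P, P = 348, Q = 866.
ΔP = 348 − 365 = -17.00.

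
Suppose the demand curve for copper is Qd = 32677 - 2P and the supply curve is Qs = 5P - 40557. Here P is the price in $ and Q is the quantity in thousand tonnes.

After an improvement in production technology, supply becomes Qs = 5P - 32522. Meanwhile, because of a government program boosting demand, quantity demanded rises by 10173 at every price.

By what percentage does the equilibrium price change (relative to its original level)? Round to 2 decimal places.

Initially, 32677 - 2P = 5P - 40557, so 73234 = 7P and P = 10462, Q = 11753.
The new curves are Qd = 42850 - 2P (demand) and Qs = 5P - 32522 (supply).
Setting them equal: 42850 - 2P = 5P - 32522 → 75372 = 7P, so P = 75372/7 ≈ 10767.4286 and Q = 149206/7 ≈ 21315.1429.
%ΔP = (10767.4286 − 10462) / 10462 × 100 = +2.92%.

+2.92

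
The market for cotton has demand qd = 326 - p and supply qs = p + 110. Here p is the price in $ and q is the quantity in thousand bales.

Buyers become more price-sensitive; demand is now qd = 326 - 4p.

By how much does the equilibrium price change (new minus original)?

Before the shock: 326 - p = p + 110 ⇒ 216 = 2p ⇒ p = 108, q = 218.
The shock moves the curves to qd = 326 - 4p and qs = p + 110.
New equilibrium: 326 - 4p = p + 110 ⇒ 216 = 5p ⇒ p = 43.2, q = 153.2.
Δp = 43.2 − 108 = -64.8.

-64.8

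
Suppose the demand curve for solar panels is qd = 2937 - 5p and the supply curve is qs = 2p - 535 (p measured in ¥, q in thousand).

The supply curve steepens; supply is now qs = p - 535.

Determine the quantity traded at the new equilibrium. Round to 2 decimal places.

Solve the original market: 2937 - 5p = 2p - 535, hence p = 496 and q = 457.
The shock moves the curves to qd = 2937 - 5p and qs = p - 535.
Clearing the new market: 2937 - 5p = p - 535, so p = 1736/3 ≈ 578.6667 and q = 131/3 ≈ 43.6667.

43.67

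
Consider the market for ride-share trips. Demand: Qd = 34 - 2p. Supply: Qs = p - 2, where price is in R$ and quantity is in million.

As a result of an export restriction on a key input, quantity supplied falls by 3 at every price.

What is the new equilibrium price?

Before the shock: 34 - 2p = p - 2 ⇒ 36 = 3p ⇒ p = 12, Q = 10.
The new curves are Qd = 34 - 2p (demand) and Qs = p - 5 (supply).
Clearing the new market: 34 - 2p = p - 5, so p = 13 and Q = 8.

13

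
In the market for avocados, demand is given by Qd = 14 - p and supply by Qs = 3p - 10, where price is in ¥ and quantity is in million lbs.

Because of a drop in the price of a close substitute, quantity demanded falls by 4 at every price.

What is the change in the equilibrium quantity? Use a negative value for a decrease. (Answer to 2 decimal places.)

-3.00

Solve the original market: 14 - p = 3p - 10, hence p = 6 and Q = 8.
The shock moves the curves to Qd = 10 - p and Qs = 3p - 10.
New equilibrium: 10 - p = 3p - 10 ⇒ 20 = 4p ⇒ p = 5, Q = 5.
ΔQ = 5 − 8 = -3.00.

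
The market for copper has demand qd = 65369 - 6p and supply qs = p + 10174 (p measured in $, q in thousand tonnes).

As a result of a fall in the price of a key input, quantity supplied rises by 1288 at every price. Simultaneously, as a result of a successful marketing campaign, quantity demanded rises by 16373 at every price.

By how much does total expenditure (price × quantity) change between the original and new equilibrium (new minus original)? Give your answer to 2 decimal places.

Initially, 65369 - 6p = p + 10174, so 55195 = 7p and p = 7885, q = 18059.
The shock moves the curves to qd = 81742 - 6p and qs = p + 11462.
Setting them equal: 81742 - 6p = p + 11462 → 70280 = 7p, so p = 10040 and q = 21502.
Expenditure moves from 7885×18059 = 142395215 to 10040×21502 = 215880080; change = +73484865.00.

+73484865.00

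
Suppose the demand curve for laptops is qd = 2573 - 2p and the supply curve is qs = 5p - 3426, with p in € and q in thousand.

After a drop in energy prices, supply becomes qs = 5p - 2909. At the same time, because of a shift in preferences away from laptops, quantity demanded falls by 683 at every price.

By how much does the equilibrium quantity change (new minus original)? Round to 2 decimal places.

Solve the original market: 2573 - 2p = 5p - 3426, hence p = 857 and q = 859.
The shock moves the curves to qd = 1890 - 2p and qs = 5p - 2909.
Setting them equal: 1890 - 2p = 5p - 2909 → 4799 = 7p, so p = 4799/7 ≈ 685.5714 and q = 3632/7 ≈ 518.8571.
Δq = 518.8571 − 859 = -340.14.

-340.14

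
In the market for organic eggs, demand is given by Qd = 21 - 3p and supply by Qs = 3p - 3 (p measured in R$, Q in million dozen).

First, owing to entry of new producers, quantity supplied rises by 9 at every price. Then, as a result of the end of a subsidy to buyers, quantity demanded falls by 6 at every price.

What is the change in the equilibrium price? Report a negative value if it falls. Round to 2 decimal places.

-2.50

Before the shock: 21 - 3p = 3p - 3 ⇒ 24 = 6p ⇒ p = 4, Q = 9.
The shock moves the curves to Qd = 15 - 3p and Qs = 3p + 6.
Equate the new curves: 15 - 3p = 3p + 6, giving 9 = 6p, p = 1.5, Q = 10.5.
Δp = 1.5 − 4 = -2.50.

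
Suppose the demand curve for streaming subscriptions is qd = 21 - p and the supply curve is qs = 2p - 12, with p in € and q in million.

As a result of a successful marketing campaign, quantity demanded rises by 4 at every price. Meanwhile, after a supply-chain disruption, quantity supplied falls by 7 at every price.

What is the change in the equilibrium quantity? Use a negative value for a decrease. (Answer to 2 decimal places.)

Original equilibrium: 21 - p = 2p - 12 gives 33 = 3p, so p = 11 and q = 10.
The new curves are qd = 25 - p (demand) and qs = 2p - 19 (supply).
Equate the new curves: 25 - p = 2p - 19, giving 44 = 3p, p = 44/3 ≈ 14.6667, q = 31/3 ≈ 10.3333.
Δq = 10.3333 − 10 = +0.33.

+0.33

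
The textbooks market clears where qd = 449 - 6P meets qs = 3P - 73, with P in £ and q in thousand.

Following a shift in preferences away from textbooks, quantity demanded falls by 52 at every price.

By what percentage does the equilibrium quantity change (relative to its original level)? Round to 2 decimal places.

Before the shock: 449 - 6P = 3P - 73 ⇒ 522 = 9P ⇒ P = 58, q = 101.
With the change applied: demand qd = 397 - 6P, supply qs = 3P - 73.
Clearing the new market: 397 - 6P = 3P - 73, so P = 470/9 ≈ 52.2222 and q = 251/3 ≈ 83.6667.
%Δq = (83.6667 − 101) / 101 × 100 = -17.16%.

-17.16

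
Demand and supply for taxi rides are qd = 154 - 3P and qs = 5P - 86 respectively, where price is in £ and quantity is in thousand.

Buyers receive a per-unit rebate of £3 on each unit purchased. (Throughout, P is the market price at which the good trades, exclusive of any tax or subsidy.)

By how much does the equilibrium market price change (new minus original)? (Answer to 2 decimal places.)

Solve the original market: 154 - 3P = 5P - 86, hence P = 30 and q = 64.
Since buyers' out-of-pocket price is the market price minus the rebate, the effective demand curve becomes qd = 163 - 3P.
Equate the new curves: 163 - 3P = 5P - 86, giving 249 = 8P, P = 31.125, q = 69.625.
ΔP = 31.125 − 30 = +1.13.

+1.13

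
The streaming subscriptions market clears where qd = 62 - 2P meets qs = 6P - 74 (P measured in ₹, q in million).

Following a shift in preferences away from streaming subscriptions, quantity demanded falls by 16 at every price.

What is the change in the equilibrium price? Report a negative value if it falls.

Original equilibrium: 62 - 2P = 6P - 74 gives 136 = 8P, so P = 17 and q = 28.
After the shift, demand is qd = 46 - 2P and supply is qs = 6P - 74.
Clearing the new market: 46 - 2P = 6P - 74, so P = 15 and q = 16.
ΔP = 15 − 17 = -2.

-2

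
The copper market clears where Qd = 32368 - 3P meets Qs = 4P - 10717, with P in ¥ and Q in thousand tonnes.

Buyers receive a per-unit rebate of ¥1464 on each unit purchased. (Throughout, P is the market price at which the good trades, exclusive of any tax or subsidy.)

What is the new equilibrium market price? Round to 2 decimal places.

6782.43

Initially, 32368 - 3P = 4P - 10717, so 43085 = 7P and P = 6155, Q = 13903.
Since buyers' out-of-pocket price is the market price minus the rebate, the effective demand curve becomes Qd = 36760 - 3P.
Clearing the new market: 36760 - 3P = 4P - 10717, so P = 47477/7 ≈ 6782.4286 and Q = 114889/7 ≈ 16412.7143.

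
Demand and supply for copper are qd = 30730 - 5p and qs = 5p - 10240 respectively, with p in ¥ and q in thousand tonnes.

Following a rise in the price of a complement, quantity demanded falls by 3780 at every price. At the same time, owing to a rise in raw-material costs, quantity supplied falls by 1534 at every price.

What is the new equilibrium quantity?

Initially, 30730 - 5p = 5p - 10240, so 40970 = 10p and p = 4097, q = 10245.
The shock moves the curves to qd = 26950 - 5p and qs = 5p - 11774.
New equilibrium: 26950 - 5p = 5p - 11774 ⇒ 38724 = 10p ⇒ p = 3872.4, q = 7588.

7588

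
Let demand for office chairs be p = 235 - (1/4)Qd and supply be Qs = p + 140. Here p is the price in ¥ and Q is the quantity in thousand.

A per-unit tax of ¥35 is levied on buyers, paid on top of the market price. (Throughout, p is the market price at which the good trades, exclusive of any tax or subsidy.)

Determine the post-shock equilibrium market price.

Original equilibrium: 940 - 4p = p + 140 gives 800 = 5p, so p = 160 and Q = 300.
Since buyers pay the price plus the tax, the effective demand curve becomes Qd = 800 - 4p.
New equilibrium: 800 - 4p = p + 140 ⇒ 660 = 5p ⇒ p = 132, Q = 272.

132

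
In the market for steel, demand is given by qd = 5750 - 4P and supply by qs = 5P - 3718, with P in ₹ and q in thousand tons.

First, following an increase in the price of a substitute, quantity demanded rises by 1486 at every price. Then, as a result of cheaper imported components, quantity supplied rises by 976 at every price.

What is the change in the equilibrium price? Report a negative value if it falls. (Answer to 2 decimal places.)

Before the shock: 5750 - 4P = 5P - 3718 ⇒ 9468 = 9P ⇒ P = 1052, q = 1542.
The new curves are qd = 7236 - 4P (demand) and qs = 5P - 2742 (supply).
Equate the new curves: 7236 - 4P = 5P - 2742, giving 9978 = 9P, P = 3326/3 ≈ 1108.6667, q = 8404/3 ≈ 2801.3333.
ΔP = 1108.6667 − 1052 = +56.67.

+56.67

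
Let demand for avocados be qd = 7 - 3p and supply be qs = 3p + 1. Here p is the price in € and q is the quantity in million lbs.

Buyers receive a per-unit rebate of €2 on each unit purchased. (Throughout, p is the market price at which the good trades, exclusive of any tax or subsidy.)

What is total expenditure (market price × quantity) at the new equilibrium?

Original equilibrium: 7 - 3p = 3p + 1 gives 6 = 6p, so p = 1 and q = 4.
Since buyers' out-of-pocket price is the market price minus the rebate, the effective demand curve becomes qd = 13 - 3p.
Clearing the new market: 13 - 3p = 3p + 1, so p = 2 and q = 7.
New expenditure = 2 × 7 = 14.

14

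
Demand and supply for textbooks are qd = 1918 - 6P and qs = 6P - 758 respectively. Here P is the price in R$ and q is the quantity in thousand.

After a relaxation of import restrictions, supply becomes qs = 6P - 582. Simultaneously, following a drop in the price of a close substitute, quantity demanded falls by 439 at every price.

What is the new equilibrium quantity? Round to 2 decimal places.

448.50

Initially, 1918 - 6P = 6P - 758, so 2676 = 12P and P = 223, q = 580.
The new curves are qd = 1479 - 6P (demand) and qs = 6P - 582 (supply).
Equate the new curves: 1479 - 6P = 6P - 582, giving 2061 = 12P, P = 171.75, q = 448.5.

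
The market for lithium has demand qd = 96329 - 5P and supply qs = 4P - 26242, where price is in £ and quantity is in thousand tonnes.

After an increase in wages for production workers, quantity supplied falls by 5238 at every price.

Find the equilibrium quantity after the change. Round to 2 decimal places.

25324.00

Initially, 96329 - 5P = 4P - 26242, so 122571 = 9P and P = 13619, q = 28234.
After the shift, demand is qd = 96329 - 5P and supply is qs = 4P - 31480.
Equate the new curves: 96329 - 5P = 4P - 31480, giving 127809 = 9P, P = 14201, q = 25324.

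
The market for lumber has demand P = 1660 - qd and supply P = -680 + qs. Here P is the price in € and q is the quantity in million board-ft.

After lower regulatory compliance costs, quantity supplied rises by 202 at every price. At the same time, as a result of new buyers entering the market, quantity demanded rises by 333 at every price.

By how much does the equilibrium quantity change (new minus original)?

+267.5

Solve the original market: 1660 - P = P + 680, hence P = 490 and q = 1170.
The new curves are qd = 1993 - P (demand) and qs = P + 882 (supply).
Clearing the new market: 1993 - P = P + 882, so P = 555.5 and q = 1437.5.
Δq = 1437.5 − 1170 = +267.5.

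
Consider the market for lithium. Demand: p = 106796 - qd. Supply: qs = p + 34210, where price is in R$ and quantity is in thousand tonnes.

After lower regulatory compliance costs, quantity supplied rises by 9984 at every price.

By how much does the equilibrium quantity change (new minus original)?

Initially, 106796 - p = p + 34210, so 72586 = 2p and p = 36293, q = 70503.
The new curves are qd = 106796 - p (demand) and qs = p + 44194 (supply).
Clearing the new market: 106796 - p = p + 44194, so p = 31301 and q = 75495.
Δq = 75495 − 70503 = +4992.

+4992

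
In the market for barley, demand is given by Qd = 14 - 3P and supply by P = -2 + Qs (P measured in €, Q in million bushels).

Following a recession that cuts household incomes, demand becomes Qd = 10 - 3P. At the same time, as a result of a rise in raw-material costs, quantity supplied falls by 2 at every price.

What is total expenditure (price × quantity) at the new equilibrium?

Original equilibrium: 14 - 3P = P + 2 gives 12 = 4P, so P = 3 and Q = 5.
The shock moves the curves to Qd = 10 - 3P and Qs = P.
Setting them equal: 10 - 3P = P → 10 = 4P, so P = 2.5 and Q = 2.5.
New expenditure = 2.5 × 2.5 = 6.25.

6.25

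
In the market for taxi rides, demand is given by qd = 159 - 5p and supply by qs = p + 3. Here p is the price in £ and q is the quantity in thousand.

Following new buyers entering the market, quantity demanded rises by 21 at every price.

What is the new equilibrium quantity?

32.5

Solve the original market: 159 - 5p = p + 3, hence p = 26 and q = 29.
With the change applied: demand qd = 180 - 5p, supply qs = p + 3.
Setting them equal: 180 - 5p = p + 3 → 177 = 6p, so p = 29.5 and q = 32.5.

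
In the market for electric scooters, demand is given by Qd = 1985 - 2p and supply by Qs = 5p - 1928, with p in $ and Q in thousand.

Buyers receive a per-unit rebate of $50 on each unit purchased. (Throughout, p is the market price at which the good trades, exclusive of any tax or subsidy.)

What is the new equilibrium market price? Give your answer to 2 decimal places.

Before the shock: 1985 - 2p = 5p - 1928 ⇒ 3913 = 7p ⇒ p = 559, Q = 867.
Since buyers' out-of-pocket price is the market price minus the rebate, the effective demand curve becomes Qd = 2085 - 2p.
Setting them equal: 2085 - 2p = 5p - 1928 → 4013 = 7p, so p = 4013/7 ≈ 573.2857 and Q = 6569/7 ≈ 938.4286.

573.29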